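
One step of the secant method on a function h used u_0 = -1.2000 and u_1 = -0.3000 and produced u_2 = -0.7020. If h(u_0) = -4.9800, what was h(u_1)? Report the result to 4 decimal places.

The secant line through (-1.2000, -4.9800) and (-0.3000, h(u_1)) crosses zero at u_2 = -0.7020.
So (-1.2000, -4.9800), (-0.3000, h(u_1)), (-0.7020, 0) are collinear:
h(u_1) = -4.9800 · (-0.3000 − (-0.7020)) / (-1.2000 − (-0.7020)) = -4.9800 · (0.402000)/(-0.498000) = 4.020000

4.0200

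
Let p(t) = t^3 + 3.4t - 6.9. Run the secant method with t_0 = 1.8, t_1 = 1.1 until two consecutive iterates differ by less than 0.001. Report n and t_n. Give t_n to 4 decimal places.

p(1.8) = 5.052000, p(1.1) = -1.829000
t_2 = 1.100000 − (-1.829000)·(-0.700000)/(-6.881000) = 1.286063;  |Δ| = 0.186063
p(1.286063) = -0.400291
t_3 = 1.286063 − (-0.400291)·(0.186063)/(1.428709) = 1.338194;  |Δ| = 0.052131
p(1.338194) = 0.046245
t_4 = 1.338194 − 0.046245·(0.052131)/(0.446536) = 1.332795;  |Δ| = 0.005399
p(1.332795) = -0.000998
t_5 = 1.332795 − (-0.000998)·(-0.005399)/(-0.047243) = 1.332909;  |Δ| = 0.000114
|t_5 − t_4| = 0.000114 < 0.001

n = 5, t_n = 1.3329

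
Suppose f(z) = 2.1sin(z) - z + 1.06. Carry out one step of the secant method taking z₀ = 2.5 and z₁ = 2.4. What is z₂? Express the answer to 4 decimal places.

f(2.5) = -0.183208, f(2.4) = 0.078473
z₂ = 2.400000 − 0.078473·(2.400000 − 2.500000) / (0.078473 − (-0.183208)) = 2.400000 − (-0.007847)/(0.261681) = 2.429988

2.4300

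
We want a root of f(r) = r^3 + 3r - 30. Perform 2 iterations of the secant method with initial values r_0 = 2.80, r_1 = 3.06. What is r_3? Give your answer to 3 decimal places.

f(2.80) = 0.35200, f(3.06) = 7.83262
r_2 = 3.06000 − 7.83262·(3.06000 − 2.80000) / (7.83262 − 0.35200) = 3.06000 − (2.03648)/(7.48062) = 2.78777
f(2.78777) = 0.02880
r_3 = 2.78777 − 0.02880·(2.78777 − 3.06000) / (0.02880 − 7.83262) = 2.78777 − (-0.00784)/(-7.80381) = 2.78676

2.787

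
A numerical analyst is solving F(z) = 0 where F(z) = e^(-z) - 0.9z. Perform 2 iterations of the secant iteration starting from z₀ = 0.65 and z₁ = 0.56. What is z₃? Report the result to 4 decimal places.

F(0.65) = -0.062954, F(0.56) = 0.067209
z₂ = 0.560000 − 0.067209·(0.560000 − 0.650000) / (0.067209 − (-0.062954)) = 0.560000 − (-0.006049)/(0.130163) = 0.606471
F(0.606471) = -0.000552
z₃ = 0.606471 − (-0.000552)·(0.606471 − 0.560000) / (-0.000552 − 0.067209) = 0.606471 − (-0.000026)/(-0.067761) = 0.606092

0.6061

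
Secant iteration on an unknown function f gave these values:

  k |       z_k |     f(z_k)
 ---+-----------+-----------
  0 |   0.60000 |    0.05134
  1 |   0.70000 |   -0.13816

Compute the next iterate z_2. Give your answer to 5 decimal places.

0.62709

z_2 = 0.70000 − (-0.13816)·(0.70000 − 0.60000) / (-0.13816 − 0.05134)
   = 0.70000 − (-0.0138160)/(-0.1895000) = 0.6270923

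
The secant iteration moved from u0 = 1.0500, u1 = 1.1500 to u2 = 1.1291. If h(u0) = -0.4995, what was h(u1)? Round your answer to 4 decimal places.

0.1320

The secant line through (1.0500, -0.4995) and (1.1500, h(u1)) crosses zero at u2 = 1.1291.
So (1.0500, -0.4995), (1.1500, h(u1)), (1.1291, 0) are collinear:
h(u1) = -0.4995 · (1.1500 − 1.1291) / (1.0500 − 1.1291) = -0.4995 · (0.020900)/(-0.079100) = 0.131979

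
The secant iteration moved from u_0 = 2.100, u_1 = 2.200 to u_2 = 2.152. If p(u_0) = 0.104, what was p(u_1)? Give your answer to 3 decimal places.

-0.096

The secant line through (2.100, 0.104) and (2.200, p(u_1)) crosses zero at u_2 = 2.152.
So (2.100, 0.104), (2.200, p(u_1)), (2.152, 0) are collinear:
p(u_1) = 0.104 · (2.200 − 2.152) / (2.100 − 2.152) = 0.104 · (0.04800)/(-0.05200) = -0.09600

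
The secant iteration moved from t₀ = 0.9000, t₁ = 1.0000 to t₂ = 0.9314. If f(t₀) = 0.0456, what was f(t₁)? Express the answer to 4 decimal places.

The secant line through (0.9000, 0.0456) and (1.0000, f(t₁)) crosses zero at t₂ = 0.9314.
So (0.9000, 0.0456), (1.0000, f(t₁)), (0.9314, 0) are collinear:
f(t₁) = 0.0456 · (1.0000 − 0.9314) / (0.9000 − 0.9314) = 0.0456 · (0.068600)/(-0.031400) = -0.099623

-0.0996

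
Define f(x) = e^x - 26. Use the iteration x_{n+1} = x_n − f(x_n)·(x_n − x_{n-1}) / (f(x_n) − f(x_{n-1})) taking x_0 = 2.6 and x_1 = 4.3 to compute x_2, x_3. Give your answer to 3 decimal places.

f(2.6) = -12.53626, f(4.3) = 47.69979
x_2 = 4.30000 − 47.69979·(4.30000 − 2.60000) / (47.69979 − (-12.53626)) = 4.30000 − (81.08965)/(60.23606) = 2.95380
f(2.95380) = -6.82126
x_3 = 2.95380 − (-6.82126)·(2.95380 − 4.30000) / (-6.82126 − 47.69979) = 2.95380 − (9.18277)/(-54.52106) = 3.12223

2.954, 3.122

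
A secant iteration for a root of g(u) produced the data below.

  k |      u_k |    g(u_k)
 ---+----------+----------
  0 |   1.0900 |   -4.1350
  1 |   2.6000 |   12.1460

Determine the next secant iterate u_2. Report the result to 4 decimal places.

u_2 = 2.6000 − 12.1460·(2.6000 − 1.0900) / (12.1460 − (-4.1350))
   = 2.6000 − (18.340460)/(16.281000) = 1.473505

1.4735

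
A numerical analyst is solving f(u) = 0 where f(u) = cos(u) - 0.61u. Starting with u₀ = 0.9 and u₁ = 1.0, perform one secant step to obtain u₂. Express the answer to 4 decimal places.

0.9510

f(0.9) = 0.072610, f(1.0) = -0.069698
u₂ = 1.000000 − (-0.069698)·(1.000000 − 0.900000) / (-0.069698 − 0.072610) = 1.000000 − (-0.006970)/(-0.142308) = 0.951023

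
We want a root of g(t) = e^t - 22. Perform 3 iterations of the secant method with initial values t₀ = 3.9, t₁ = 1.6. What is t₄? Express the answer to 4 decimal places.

2.8999

g(3.9) = 27.402449, g(1.6) = -17.046968
t₂ = 1.600000 − (-17.046968)·(1.600000 − 3.900000) / (-17.046968 − 27.402449) = 1.600000 − (39.208025)/(-44.449417) = 2.482082
g(2.482082) = -10.033849
t₃ = 2.482082 − (-10.033849)·(2.482082 − 1.600000) / (-10.033849 − (-17.046968)) = 2.482082 − (-8.850677)/(7.013118) = 3.744099
g(3.744099) = 20.270913
t₄ = 3.744099 − 20.270913·(3.744099 − 2.482082) / (20.270913 − (-10.033849)) = 3.744099 − (25.582243)/(30.304762) = 2.899933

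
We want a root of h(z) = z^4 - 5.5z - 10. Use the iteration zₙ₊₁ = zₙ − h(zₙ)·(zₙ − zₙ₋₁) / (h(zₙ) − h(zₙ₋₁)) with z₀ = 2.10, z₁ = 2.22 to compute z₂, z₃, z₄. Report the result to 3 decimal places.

h(2.10) = -2.10190, h(2.22) = 2.07913
z₂ = 2.22000 − 2.07913·(2.22000 − 2.10000) / (2.07913 − (-2.10190)) = 2.22000 − (0.24950)/(4.18103) = 2.16033
h(2.16033) = -0.10080
z₃ = 2.16033 − (-0.10080)·(2.16033 − 2.22000) / (-0.10080 − 2.07913) = 2.16033 − (0.00601)/(-2.17992) = 2.16309
h(2.16309) = -0.00448
z₄ = 2.16309 − (-0.00448)·(2.16309 − 2.16033) / (-0.00448 − (-0.10080)) = 2.16309 − (-0.00001)/(0.09631) = 2.16321

2.160, 2.163, 2.163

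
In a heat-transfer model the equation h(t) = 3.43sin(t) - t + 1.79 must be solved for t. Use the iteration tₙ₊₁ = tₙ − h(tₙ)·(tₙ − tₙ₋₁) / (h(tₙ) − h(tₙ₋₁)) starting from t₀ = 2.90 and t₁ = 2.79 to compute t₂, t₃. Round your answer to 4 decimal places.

h(2.90) = -0.289375, h(2.79) = 0.181270
t₂ = 2.790000 − 0.181270·(2.790000 − 2.900000) / (0.181270 − (-0.289375)) = 2.790000 − (-0.019940)/(0.470644) = 2.832367
h(2.832367) = 0.001456
t₃ = 2.832367 − 0.001456·(2.832367 − 2.790000) / (0.001456 − 0.181270) = 2.832367 − (0.000062)/(-0.179814) = 2.832710

2.8324, 2.8327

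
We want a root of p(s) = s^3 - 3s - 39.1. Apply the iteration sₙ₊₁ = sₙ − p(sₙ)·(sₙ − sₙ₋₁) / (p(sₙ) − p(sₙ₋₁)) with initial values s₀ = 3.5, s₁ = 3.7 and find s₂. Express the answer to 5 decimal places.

p(3.5) = -6.7250000, p(3.7) = 0.4530000
s₂ = 3.7000000 − 0.4530000·(3.7000000 − 3.5000000) / (0.4530000 − (-6.7250000)) = 3.7000000 − (0.0906000)/(7.1780000) = 3.6873781

3.68738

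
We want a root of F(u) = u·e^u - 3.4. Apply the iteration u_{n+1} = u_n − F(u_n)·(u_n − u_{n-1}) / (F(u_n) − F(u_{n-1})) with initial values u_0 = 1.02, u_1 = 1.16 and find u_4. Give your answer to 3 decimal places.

F(1.02) = -0.57134, F(1.16) = 0.30032
u_2 = 1.16000 − 0.30032·(1.16000 − 1.02000) / (0.30032 − (-0.57134)) = 1.16000 − (0.04205)/(0.87166) = 1.11176
F(1.11176) = -0.02055
u_3 = 1.11176 − (-0.02055)·(1.11176 − 1.16000) / (-0.02055 − 0.30032) = 1.11176 − (0.00099)/(-0.32087) = 1.11485
F(1.11485) = -0.00067
u_4 = 1.11485 − (-0.00067)·(1.11485 − 1.11176) / (-0.00067 − (-0.02055)) = 1.11485 − (0.00000)/(0.01988) = 1.11496

1.115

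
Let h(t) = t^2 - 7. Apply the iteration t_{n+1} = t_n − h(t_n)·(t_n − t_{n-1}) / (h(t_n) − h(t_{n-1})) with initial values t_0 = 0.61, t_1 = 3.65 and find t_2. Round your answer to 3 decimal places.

2.166

h(0.61) = -6.62790, h(3.65) = 6.32250
t_2 = 3.65000 − 6.32250·(3.65000 − 0.61000) / (6.32250 − (-6.62790)) = 3.65000 − (19.22040)/(12.95040) = 2.16585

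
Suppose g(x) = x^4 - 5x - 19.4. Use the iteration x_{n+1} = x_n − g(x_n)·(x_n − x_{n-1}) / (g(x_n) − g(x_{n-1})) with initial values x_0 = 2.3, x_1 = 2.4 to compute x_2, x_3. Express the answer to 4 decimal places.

g(2.3) = -2.915900, g(2.4) = 1.777600
x_2 = 2.400000 − 1.777600·(2.400000 − 2.300000) / (1.777600 − (-2.915900)) = 2.400000 − (0.177760)/(4.693500) = 2.362126
g(2.362126) = -0.078239
x_3 = 2.362126 − (-0.078239)·(2.362126 − 2.400000) / (-0.078239 − 1.777600) = 2.362126 − (0.002963)/(-1.855839) = 2.363723

2.3621, 2.3637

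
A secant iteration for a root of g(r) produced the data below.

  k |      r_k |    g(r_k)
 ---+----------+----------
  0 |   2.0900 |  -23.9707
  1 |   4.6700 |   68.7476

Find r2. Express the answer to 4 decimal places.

r2 = 4.6700 − 68.7476·(4.6700 − 2.0900) / (68.7476 − (-23.9707))
   = 4.6700 − (177.368808)/(92.718300) = 2.757014

2.7570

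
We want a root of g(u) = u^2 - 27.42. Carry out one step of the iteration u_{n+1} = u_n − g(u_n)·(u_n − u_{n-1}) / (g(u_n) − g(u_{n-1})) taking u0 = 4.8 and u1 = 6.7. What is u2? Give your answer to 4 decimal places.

g(4.8) = -4.380000, g(6.7) = 17.470000
u2 = 6.700000 − 17.470000·(6.700000 − 4.800000) / (17.470000 − (-4.380000)) = 6.700000 − (33.193000)/(21.850000) = 5.180870

5.1809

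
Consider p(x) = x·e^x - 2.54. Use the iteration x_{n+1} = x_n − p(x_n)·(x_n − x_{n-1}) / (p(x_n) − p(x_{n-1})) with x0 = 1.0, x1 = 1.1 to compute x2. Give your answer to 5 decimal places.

0.96959

p(1.0) = 0.1782818, p(1.1) = 0.7645826
x2 = 1.1000000 − 0.7645826·(1.1000000 − 1.0000000) / (0.7645826 − 0.1782818) = 1.1000000 − (0.0764583)/(0.5863008) = 0.9695921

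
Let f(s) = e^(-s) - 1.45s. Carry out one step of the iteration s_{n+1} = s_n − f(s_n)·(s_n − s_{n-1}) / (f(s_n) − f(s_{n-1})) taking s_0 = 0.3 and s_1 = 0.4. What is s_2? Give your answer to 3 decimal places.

0.442

f(0.3) = 0.30582, f(0.4) = 0.09032
s_2 = 0.40000 − 0.09032·(0.40000 − 0.30000) / (0.09032 − 0.30582) = 0.40000 − (0.00903)/(-0.21550) = 0.44191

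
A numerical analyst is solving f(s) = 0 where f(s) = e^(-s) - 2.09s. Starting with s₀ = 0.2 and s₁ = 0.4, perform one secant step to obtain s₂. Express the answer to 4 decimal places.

0.3415

f(0.2) = 0.400731, f(0.4) = -0.165680
s₂ = 0.400000 − (-0.165680)·(0.400000 − 0.200000) / (-0.165680 − 0.400731) = 0.400000 − (-0.033136)/(-0.566411) = 0.341498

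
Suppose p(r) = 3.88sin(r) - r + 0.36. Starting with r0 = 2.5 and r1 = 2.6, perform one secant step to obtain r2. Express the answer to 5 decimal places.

p(2.5) = 0.1820719, p(2.6) = -0.2398547
r2 = 2.6000000 − (-0.2398547)·(2.6000000 − 2.5000000) / (-0.2398547 − 0.1820719) = 2.6000000 − (-0.0239855)/(-0.4219266) = 2.5431525

2.54315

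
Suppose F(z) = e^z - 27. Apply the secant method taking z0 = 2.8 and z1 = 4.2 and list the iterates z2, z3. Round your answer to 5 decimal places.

3.09413, 3.21637

F(2.8) = -10.5553532, F(4.2) = 39.6863310
z2 = 4.2000000 − 39.6863310·(4.2000000 − 2.8000000) / (39.6863310 − (-10.5553532)) = 4.2000000 − (55.5608635)/(50.2416843) = 3.0941282
F(3.0941282) = -4.9320094
z3 = 3.0941282 − (-4.9320094)·(3.0941282 − 4.2000000) / (-4.9320094 − 39.6863310) = 3.0941282 − (5.4541703)/(-44.6183405) = 3.2163687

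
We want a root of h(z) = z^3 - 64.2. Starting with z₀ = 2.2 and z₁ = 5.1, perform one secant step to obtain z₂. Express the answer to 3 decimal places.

3.473

h(2.2) = -53.55200, h(5.1) = 68.45100
z₂ = 5.10000 − 68.45100·(5.10000 − 2.20000) / (68.45100 − (-53.55200)) = 5.10000 − (198.50790)/(122.00300) = 3.47293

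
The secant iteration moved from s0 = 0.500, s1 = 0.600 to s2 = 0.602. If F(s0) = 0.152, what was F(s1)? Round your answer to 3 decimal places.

0.003

The secant line through (0.500, 0.152) and (0.600, F(s1)) crosses zero at s2 = 0.602.
So (0.500, 0.152), (0.600, F(s1)), (0.602, 0) are collinear:
F(s1) = 0.152 · (0.600 − 0.602) / (0.500 − 0.602) = 0.152 · (-0.00200)/(-0.10200) = 0.00298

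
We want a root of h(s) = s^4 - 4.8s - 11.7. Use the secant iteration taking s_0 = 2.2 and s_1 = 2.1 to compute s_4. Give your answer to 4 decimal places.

2.1684

h(2.2) = 1.165600, h(2.1) = -2.331900
s_2 = 2.100000 − (-2.331900)·(2.100000 − 2.200000) / (-2.331900 − 1.165600) = 2.100000 − (0.233190)/(-3.497500) = 2.166673
h(2.166673) = -0.061952
s_3 = 2.166673 − (-0.061952)·(2.166673 − 2.100000) / (-0.061952 − (-2.331900)) = 2.166673 − (-0.004131)/(2.269948) = 2.168493
h(2.168493) = 0.003441
s_4 = 2.168493 − 0.003441·(2.168493 − 2.166673) / (0.003441 − (-0.061952)) = 2.168493 − (0.000006)/(0.065393) = 2.168397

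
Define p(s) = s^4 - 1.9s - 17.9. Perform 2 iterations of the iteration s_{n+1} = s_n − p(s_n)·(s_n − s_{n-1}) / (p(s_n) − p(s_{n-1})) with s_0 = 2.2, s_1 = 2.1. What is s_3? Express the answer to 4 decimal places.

p(2.2) = 1.345600, p(2.1) = -2.441900
s_2 = 2.100000 − (-2.441900)·(2.100000 − 2.200000) / (-2.441900 − 1.345600) = 2.100000 − (0.244190)/(-3.787500) = 2.164473
p(2.164473) = -0.063820
s_3 = 2.164473 − (-0.063820)·(2.164473 − 2.100000) / (-0.063820 − (-2.441900)) = 2.164473 − (-0.004115)/(2.378080) = 2.166203

2.1662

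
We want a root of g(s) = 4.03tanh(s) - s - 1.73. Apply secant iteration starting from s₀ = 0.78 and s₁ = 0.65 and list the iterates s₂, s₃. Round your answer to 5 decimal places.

0.70037, 0.69659

g(0.78) = 0.1204080, g(0.65) = -0.0761700
s₂ = 0.6500000 − (-0.0761700)·(0.6500000 − 0.7800000) / (-0.0761700 − 0.1204080) = 0.6500000 − (0.0099021)/(-0.1965781) = 0.7003724
g(0.7003724) = 0.0061821
s₃ = 0.7003724 − 0.0061821·(0.7003724 − 0.6500000) / (0.0061821 − (-0.0761700)) = 0.7003724 − (0.0003114)/(0.0823521) = 0.6965910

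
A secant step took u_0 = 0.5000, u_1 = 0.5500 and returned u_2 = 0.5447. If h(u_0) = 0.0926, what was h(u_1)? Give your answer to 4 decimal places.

-0.0110

The secant line through (0.5000, 0.0926) and (0.5500, h(u_1)) crosses zero at u_2 = 0.5447.
So (0.5000, 0.0926), (0.5500, h(u_1)), (0.5447, 0) are collinear:
h(u_1) = 0.0926 · (0.5500 − 0.5447) / (0.5000 − 0.5447) = 0.0926 · (0.005300)/(-0.044700) = -0.010979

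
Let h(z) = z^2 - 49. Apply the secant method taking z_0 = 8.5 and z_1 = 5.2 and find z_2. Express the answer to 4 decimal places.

h(8.5) = 23.250000, h(5.2) = -21.960000
z_2 = 5.200000 − (-21.960000)·(5.200000 − 8.500000) / (-21.960000 − 23.250000) = 5.200000 − (72.468000)/(-45.210000) = 6.802920

6.8029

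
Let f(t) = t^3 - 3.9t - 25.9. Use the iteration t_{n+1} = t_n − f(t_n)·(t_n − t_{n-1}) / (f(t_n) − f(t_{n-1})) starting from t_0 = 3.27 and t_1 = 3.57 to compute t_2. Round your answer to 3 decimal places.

3.388

f(3.27) = -3.68722, f(3.57) = 5.67629
t_2 = 3.57000 − 5.67629·(3.57000 − 3.27000) / (5.67629 − (-3.68722)) = 3.57000 − (1.70289)/(9.36351) = 3.38814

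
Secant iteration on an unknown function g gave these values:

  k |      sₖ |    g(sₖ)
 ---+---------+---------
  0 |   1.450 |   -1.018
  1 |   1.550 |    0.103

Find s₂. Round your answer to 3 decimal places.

1.541

s₂ = 1.550 − 0.103·(1.550 − 1.450) / (0.103 − (-1.018))
   = 1.550 − (0.01030)/(1.12100) = 1.54081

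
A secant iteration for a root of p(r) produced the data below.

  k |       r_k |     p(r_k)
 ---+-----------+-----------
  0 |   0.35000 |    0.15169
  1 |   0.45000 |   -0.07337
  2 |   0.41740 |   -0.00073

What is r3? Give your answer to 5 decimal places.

0.41707

r3 = 0.41740 − (-0.00073)·(0.41740 − 0.45000) / (-0.00073 − (-0.07337))
   = 0.41740 − (0.0000238)/(0.0726400) = 0.4170724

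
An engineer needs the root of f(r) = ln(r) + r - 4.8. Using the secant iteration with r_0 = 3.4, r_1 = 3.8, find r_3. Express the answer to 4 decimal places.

f(3.4) = -0.176225, f(3.8) = 0.335001
r_2 = 3.800000 − 0.335001·(3.800000 − 3.400000) / (0.335001 − (-0.176225)) = 3.800000 − (0.134000)/(0.511226) = 3.537884
f(3.537884) = 0.001413
r_3 = 3.537884 − 0.001413·(3.537884 − 3.800000) / (0.001413 − 0.335001) = 3.537884 − (-0.000370)/(-0.333588) = 3.536774

3.5368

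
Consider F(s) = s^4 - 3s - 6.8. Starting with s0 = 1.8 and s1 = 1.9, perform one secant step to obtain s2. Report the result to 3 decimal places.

F(1.8) = -1.70240, F(1.9) = 0.53210
s2 = 1.90000 − 0.53210·(1.90000 − 1.80000) / (0.53210 − (-1.70240)) = 1.90000 − (0.05321)/(2.23450) = 1.87619

1.876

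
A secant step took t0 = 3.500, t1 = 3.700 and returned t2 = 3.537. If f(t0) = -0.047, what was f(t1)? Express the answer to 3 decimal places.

The secant line through (3.500, -0.047) and (3.700, f(t1)) crosses zero at t2 = 3.537.
So (3.500, -0.047), (3.700, f(t1)), (3.537, 0) are collinear:
f(t1) = -0.047 · (3.700 − 3.537) / (3.500 − 3.537) = -0.047 · (0.16300)/(-0.03700) = 0.20705

0.207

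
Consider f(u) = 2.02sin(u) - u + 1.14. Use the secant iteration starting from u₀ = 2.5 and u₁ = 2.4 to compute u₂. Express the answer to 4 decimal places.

2.4409

f(2.5) = -0.151086, f(2.4) = 0.104436
u₂ = 2.400000 − 0.104436·(2.400000 − 2.500000) / (0.104436 − (-0.151086)) = 2.400000 − (-0.010444)/(0.255522) = 2.440871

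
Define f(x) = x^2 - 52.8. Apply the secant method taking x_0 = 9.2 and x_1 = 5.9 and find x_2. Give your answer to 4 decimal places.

7.0914

f(9.2) = 31.840000, f(5.9) = -17.990000
x_2 = 5.900000 − (-17.990000)·(5.900000 − 9.200000) / (-17.990000 − 31.840000) = 5.900000 − (59.367000)/(-49.830000) = 7.091391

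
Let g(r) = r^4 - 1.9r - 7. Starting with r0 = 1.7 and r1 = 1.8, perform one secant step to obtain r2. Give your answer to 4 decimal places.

g(1.7) = -1.877900, g(1.8) = 0.077600
r2 = 1.800000 − 0.077600·(1.800000 − 1.700000) / (0.077600 − (-1.877900)) = 1.800000 − (0.007760)/(1.955500) = 1.796032

1.7960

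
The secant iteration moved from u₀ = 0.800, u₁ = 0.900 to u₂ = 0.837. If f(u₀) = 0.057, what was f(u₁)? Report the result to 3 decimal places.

-0.097

The secant line through (0.800, 0.057) and (0.900, f(u₁)) crosses zero at u₂ = 0.837.
So (0.800, 0.057), (0.900, f(u₁)), (0.837, 0) are collinear:
f(u₁) = 0.057 · (0.900 − 0.837) / (0.800 − 0.837) = 0.057 · (0.06300)/(-0.03700) = -0.09705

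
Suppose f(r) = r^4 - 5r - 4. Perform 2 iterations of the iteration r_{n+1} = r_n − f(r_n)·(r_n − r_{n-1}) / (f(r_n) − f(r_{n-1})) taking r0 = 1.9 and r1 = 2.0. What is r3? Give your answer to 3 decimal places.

f(1.9) = -0.46790, f(2.0) = 2.00000
r2 = 2.00000 − 2.00000·(2.00000 − 1.90000) / (2.00000 − (-0.46790)) = 2.00000 − (0.20000)/(2.46790) = 1.91896
f(1.91896) = -0.03469
r3 = 1.91896 − (-0.03469)·(1.91896 − 2.00000) / (-0.03469 − 2.00000) = 1.91896 − (0.00281)/(-2.03469) = 1.92034

1.920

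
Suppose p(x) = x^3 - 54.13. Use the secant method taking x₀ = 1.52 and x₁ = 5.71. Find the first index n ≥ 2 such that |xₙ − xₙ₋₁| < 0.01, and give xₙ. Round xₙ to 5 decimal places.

n = 7, xₙ = 3.78280

p(1.52) = -50.6181920, p(5.71) = 132.0394110
x₂ = 5.7100000 − 132.0394110·(4.1900000)/(182.6576030) = 2.6811355;  |Δ| = 3.0288645
p(2.6811355) = -34.8566911
x₃ = 2.6811355 − (-34.8566911)·(-3.0288645)/(-166.8961021) = 3.3137218;  |Δ| = 0.6325863
p(3.3137218) = -17.7428413
x₄ = 3.3137218 − (-17.7428413)·(0.6325863)/(17.1138499) = 3.9695578;  |Δ| = 0.6558360
p(3.9695578) = 8.4198688
x₅ = 3.9695578 − 8.4198688·(0.6558360)/(26.1627101) = 3.7584920;  |Δ| = 0.2110658
p(3.7584920) = -1.0365549
x₆ = 3.7584920 − (-1.0365549)·(-0.2110658)/(-9.4564238) = 3.7816278;  |Δ| = 0.0231357
p(3.7816278) = -0.0500429
x₇ = 3.7816278 − (-0.0500429)·(0.0231357)/(0.9865120) = 3.7828014;  |Δ| = 0.0011736
|x₇ − x₆| = 0.0011736 < 0.01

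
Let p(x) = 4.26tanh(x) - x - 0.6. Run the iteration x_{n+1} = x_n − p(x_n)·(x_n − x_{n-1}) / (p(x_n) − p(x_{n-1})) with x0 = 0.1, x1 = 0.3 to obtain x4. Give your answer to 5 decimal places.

p(0.1) = -0.2754143, p(0.3) = 0.3409917
x2 = 0.3000000 − 0.3409917·(0.3000000 − 0.1000000) / (0.3409917 − (-0.2754143)) = 0.3000000 − (0.0681983)/(0.6164061) = 0.1893613
p(0.1893613) = 0.0078124
x3 = 0.1893613 − 0.0078124·(0.1893613 − 0.3000000) / (0.0078124 − 0.3409917) = 0.1893613 − (-0.0008644)/(-0.3331794) = 0.1867671
p(0.1867671) = -0.0002630
x4 = 0.1867671 − (-0.0002630)·(0.1867671 − 0.1893613) / (-0.0002630 − 0.0078124) = 0.1867671 − (0.0000007)/(-0.0080754) = 0.1868516

0.18685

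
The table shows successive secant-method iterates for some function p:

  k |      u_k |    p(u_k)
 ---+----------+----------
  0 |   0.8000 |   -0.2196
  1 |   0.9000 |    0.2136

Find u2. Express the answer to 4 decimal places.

0.8507

u2 = 0.9000 − 0.2136·(0.9000 − 0.8000) / (0.2136 − (-0.2196))
   = 0.9000 − (0.021360)/(0.433200) = 0.850693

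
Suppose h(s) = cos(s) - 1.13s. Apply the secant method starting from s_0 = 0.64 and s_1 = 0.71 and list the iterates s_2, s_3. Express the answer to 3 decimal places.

h(0.64) = 0.07890, h(0.71) = -0.04394
s_2 = 0.71000 − (-0.04394)·(0.71000 − 0.64000) / (-0.04394 − 0.07890) = 0.71000 − (-0.00308)/(-0.12283) = 0.68496
h(0.68496) = 0.00044
s_3 = 0.68496 − 0.00044·(0.68496 − 0.71000) / (0.00044 − (-0.04394)) = 0.68496 − (-0.00001)/(0.04438) = 0.68521

0.685, 0.685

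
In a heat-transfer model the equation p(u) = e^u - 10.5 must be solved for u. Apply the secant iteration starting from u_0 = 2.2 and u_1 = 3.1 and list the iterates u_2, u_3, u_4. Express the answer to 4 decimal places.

2.3008, 2.3347, 2.3518

p(2.2) = -1.474987, p(3.1) = 11.697951
u_2 = 3.100000 − 11.697951·(3.100000 − 2.200000) / (11.697951 − (-1.474987)) = 3.100000 − (10.528156)/(13.172938) = 2.300774
p(2.300774) = -0.518096
u_3 = 2.300774 − (-0.518096)·(2.300774 − 3.100000) / (-0.518096 − 11.697951) = 2.300774 − (0.414076)/(-12.216047) = 2.334670
p(2.334670) = -0.173949
u_4 = 2.334670 − (-0.173949)·(2.334670 − 2.300774) / (-0.173949 − (-0.518096)) = 2.334670 − (-0.005896)/(0.344147) = 2.351803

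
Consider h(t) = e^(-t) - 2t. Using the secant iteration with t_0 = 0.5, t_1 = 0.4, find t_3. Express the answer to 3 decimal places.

0.352

h(0.5) = -0.39347, h(0.4) = -0.12968
t_2 = 0.40000 − (-0.12968)·(0.40000 − 0.50000) / (-0.12968 − (-0.39347)) = 0.40000 − (0.01297)/(0.26379) = 0.35084
h(0.35084) = 0.00242
t_3 = 0.35084 − 0.00242·(0.35084 − 0.40000) / (0.00242 − (-0.12968)) = 0.35084 − (-0.00012)/(0.13210) = 0.35174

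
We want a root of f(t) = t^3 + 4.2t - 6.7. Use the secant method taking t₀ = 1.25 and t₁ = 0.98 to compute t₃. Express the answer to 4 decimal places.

f(1.25) = 0.503125, f(0.98) = -1.642808
t₂ = 0.980000 − (-1.642808)·(0.980000 − 1.250000) / (-1.642808 − 0.503125) = 0.980000 − (0.443558)/(-2.145933) = 1.186697
f(1.186697) = -0.044706
t₃ = 1.186697 − (-0.044706)·(1.186697 − 0.980000) / (-0.044706 − (-1.642808)) = 1.186697 − (-0.009241)/(1.598102) = 1.192479

1.1925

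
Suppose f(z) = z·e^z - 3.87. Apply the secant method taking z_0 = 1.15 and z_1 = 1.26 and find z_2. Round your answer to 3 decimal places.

f(1.15) = -0.23808, f(1.26) = 0.57203
z_2 = 1.26000 − 0.57203·(1.26000 − 1.15000) / (0.57203 − (-0.23808)) = 1.26000 − (0.06292)/(0.81011) = 1.18233

1.182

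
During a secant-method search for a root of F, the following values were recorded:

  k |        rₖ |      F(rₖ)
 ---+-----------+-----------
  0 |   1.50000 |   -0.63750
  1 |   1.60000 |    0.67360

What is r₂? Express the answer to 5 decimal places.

r₂ = 1.60000 − 0.67360·(1.60000 − 1.50000) / (0.67360 − (-0.63750))
   = 1.60000 − (0.0673600)/(1.3111000) = 1.5486233

1.54862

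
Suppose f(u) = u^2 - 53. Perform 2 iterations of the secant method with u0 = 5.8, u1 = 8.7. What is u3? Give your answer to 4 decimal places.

7.2671

f(5.8) = -19.360000, f(8.7) = 22.690000
u2 = 8.700000 − 22.690000·(8.700000 − 5.800000) / (22.690000 − (-19.360000)) = 8.700000 − (65.801000)/(42.050000) = 7.135172
f(7.135172) = -2.089315
u3 = 7.135172 − (-2.089315)·(7.135172 − 8.700000) / (-2.089315 − 22.690000) = 7.135172 − (3.269417)/(-24.779315) = 7.267114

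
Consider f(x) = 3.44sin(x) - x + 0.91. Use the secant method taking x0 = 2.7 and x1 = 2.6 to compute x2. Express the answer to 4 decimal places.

f(2.7) = -0.319813, f(2.6) = 0.083325
x2 = 2.600000 − 0.083325·(2.600000 − 2.700000) / (0.083325 − (-0.319813)) = 2.600000 − (-0.008332)/(0.403138) = 2.620669

2.6207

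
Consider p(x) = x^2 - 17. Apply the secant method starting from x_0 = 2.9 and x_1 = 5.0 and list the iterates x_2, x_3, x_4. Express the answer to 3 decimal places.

p(2.9) = -8.59000, p(5.0) = 8.00000
x_2 = 5.00000 − 8.00000·(5.00000 − 2.90000) / (8.00000 − (-8.59000)) = 5.00000 − (16.80000)/(16.59000) = 3.98734
p(3.98734) = -1.10111
x_3 = 3.98734 − (-1.10111)·(3.98734 − 5.00000) / (-1.10111 − 8.00000) = 3.98734 − (1.11504)/(-9.10111) = 4.10986
p(4.10986) = -0.10906
x_4 = 4.10986 − (-0.10906)·(4.10986 − 3.98734) / (-0.10906 − (-1.10111)) = 4.10986 − (-0.01336)/(0.99205) = 4.12333

3.987, 4.110, 4.123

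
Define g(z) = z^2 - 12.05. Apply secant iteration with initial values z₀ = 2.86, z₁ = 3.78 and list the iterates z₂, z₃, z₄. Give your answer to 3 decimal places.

3.443, 3.470, 3.471

g(2.86) = -3.87040, g(3.78) = 2.23840
z₂ = 3.78000 − 2.23840·(3.78000 − 2.86000) / (2.23840 − (-3.87040)) = 3.78000 − (2.05933)/(6.10880) = 3.44289
g(3.44289) = -0.19650
z₃ = 3.44289 − (-0.19650)·(3.44289 − 3.78000) / (-0.19650 − 2.23840) = 3.44289 − (0.06624)/(-2.43490) = 3.47010
g(3.47010) = -0.00843
z₄ = 3.47010 − (-0.00843)·(3.47010 − 3.44289) / (-0.00843 − (-0.19650)) = 3.47010 − (-0.00023)/(0.18807) = 3.47132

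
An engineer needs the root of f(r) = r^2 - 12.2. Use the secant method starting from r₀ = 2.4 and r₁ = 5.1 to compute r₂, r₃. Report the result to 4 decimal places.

f(2.4) = -6.440000, f(5.1) = 13.810000
r₂ = 5.100000 − 13.810000·(5.100000 − 2.400000) / (13.810000 − (-6.440000)) = 5.100000 − (37.287000)/(20.250000) = 3.258667
f(3.258667) = -1.581092
r₃ = 3.258667 − (-1.581092)·(3.258667 − 5.100000) / (-1.581092 − 13.810000) = 3.258667 − (2.911317)/(-15.391092) = 3.447823

3.2587, 3.4478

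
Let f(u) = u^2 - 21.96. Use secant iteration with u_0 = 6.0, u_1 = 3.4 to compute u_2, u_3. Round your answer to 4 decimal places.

f(6.0) = 14.040000, f(3.4) = -10.400000
u_2 = 3.400000 − (-10.400000)·(3.400000 − 6.000000) / (-10.400000 − 14.040000) = 3.400000 − (27.040000)/(-24.440000) = 4.506383
f(4.506383) = -1.652512
u_3 = 4.506383 − (-1.652512)·(4.506383 − 3.400000) / (-1.652512 − (-10.400000)) = 4.506383 − (-1.828312)/(8.747488) = 4.715393

4.5064, 4.7154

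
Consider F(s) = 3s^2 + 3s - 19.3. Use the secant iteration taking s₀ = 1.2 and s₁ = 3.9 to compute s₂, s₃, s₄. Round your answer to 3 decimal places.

1.822, 2.014, 2.089

F(1.2) = -11.38000, F(3.9) = 38.03000
s₂ = 3.90000 − 38.03000·(3.90000 − 1.20000) / (38.03000 − (-11.38000)) = 3.90000 − (102.68100)/(49.41000) = 1.82186
F(1.82186) = -3.87693
s₃ = 1.82186 − (-3.87693)·(1.82186 − 3.90000) / (-3.87693 − 38.03000) = 1.82186 − (8.05681)/(-41.90693) = 2.01411
F(2.01411) = -1.08771
s₄ = 2.01411 − (-1.08771)·(2.01411 − 1.82186) / (-1.08771 − (-3.87693)) = 2.01411 − (-0.20912)/(2.78921) = 2.08909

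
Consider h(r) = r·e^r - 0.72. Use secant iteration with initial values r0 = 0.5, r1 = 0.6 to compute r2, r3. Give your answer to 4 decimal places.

h(0.5) = 0.104361, h(0.6) = 0.373271
r2 = 0.600000 − 0.373271·(0.600000 − 0.500000) / (0.373271 − 0.104361) = 0.600000 − (0.037327)/(0.268911) = 0.461191
h(0.461191) = 0.011432
r3 = 0.461191 − 0.011432·(0.461191 − 0.600000) / (0.011432 − 0.373271) = 0.461191 − (-0.001587)/(-0.361839) = 0.456806

0.4612, 0.4568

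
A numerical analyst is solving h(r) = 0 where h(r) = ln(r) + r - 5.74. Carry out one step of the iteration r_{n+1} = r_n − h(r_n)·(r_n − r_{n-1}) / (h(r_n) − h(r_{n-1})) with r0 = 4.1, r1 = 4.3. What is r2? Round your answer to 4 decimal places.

h(4.1) = -0.229013, h(4.3) = 0.018615
r2 = 4.300000 − 0.018615·(4.300000 − 4.100000) / (0.018615 − (-0.229013)) = 4.300000 − (0.003723)/(0.247628) = 4.284965

4.2850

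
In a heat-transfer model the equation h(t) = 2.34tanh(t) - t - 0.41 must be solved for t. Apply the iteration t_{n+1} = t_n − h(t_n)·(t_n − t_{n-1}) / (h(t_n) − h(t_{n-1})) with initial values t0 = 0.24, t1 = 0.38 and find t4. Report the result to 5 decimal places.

h(0.24) = -0.0989399, h(0.38) = 0.0587355
t2 = 0.3800000 − 0.0587355·(0.3800000 − 0.2400000) / (0.0587355 − (-0.0989399)) = 0.3800000 − (0.0082230)/(0.1576754) = 0.3278488
h(0.3278488) = 0.0029636
t3 = 0.3278488 − 0.0029636·(0.3278488 − 0.3800000) / (0.0029636 − 0.0587355) = 0.3278488 − (-0.0001546)/(-0.0557719) = 0.3250776
h(0.3250776) = -0.0001050
t4 = 0.3250776 − (-0.0001050)·(0.3250776 − 0.3278488) / (-0.0001050 − 0.0029636) = 0.3250776 − (0.0000003)/(-0.0030686) = 0.3251724

0.32517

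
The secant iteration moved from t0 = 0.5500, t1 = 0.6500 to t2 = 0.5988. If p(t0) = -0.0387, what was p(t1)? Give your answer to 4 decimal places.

0.0406

The secant line through (0.5500, -0.0387) and (0.6500, p(t1)) crosses zero at t2 = 0.5988.
So (0.5500, -0.0387), (0.6500, p(t1)), (0.5988, 0) are collinear:
p(t1) = -0.0387 · (0.6500 − 0.5988) / (0.5500 − 0.5988) = -0.0387 · (0.051200)/(-0.048800) = 0.040603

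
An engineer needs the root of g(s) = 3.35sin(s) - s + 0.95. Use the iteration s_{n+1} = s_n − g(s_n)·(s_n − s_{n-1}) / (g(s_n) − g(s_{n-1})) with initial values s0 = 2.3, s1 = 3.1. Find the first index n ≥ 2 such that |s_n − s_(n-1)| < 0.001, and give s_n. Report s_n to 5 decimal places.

g(2.3) = 1.1481125, g(3.1) = -2.0107048
s2 = 3.1000000 − (-2.0107048)·(0.8000000)/(-3.1588172) = 2.5907702;  |Δ| = 0.5092298
g(2.5907702) = 0.1125803
s3 = 2.5907702 − 0.1125803·(-0.5092298)/(2.1232850) = 2.6177705;  |Δ| = 0.0270002
g(2.6177705) = 0.0078777
s4 = 2.6177705 − 0.0078777·(0.0270002)/(-0.1047026) = 2.6198019;  |Δ| = 0.0020315
g(2.6198019) = -0.0000501
s5 = 2.6198019 − (-0.0000501)·(0.0020315)/(-0.0079278) = 2.6197891;  |Δ| = 0.0000128
|s5 − s4| = 0.0000128 < 0.001

n = 5, s_n = 2.61979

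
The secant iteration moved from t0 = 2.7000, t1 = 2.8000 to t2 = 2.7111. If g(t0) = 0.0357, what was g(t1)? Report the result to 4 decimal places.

-0.2859

The secant line through (2.7000, 0.0357) and (2.8000, g(t1)) crosses zero at t2 = 2.7111.
So (2.7000, 0.0357), (2.8000, g(t1)), (2.7111, 0) are collinear:
g(t1) = 0.0357 · (2.8000 − 2.7111) / (2.7000 − 2.7111) = 0.0357 · (0.088900)/(-0.011100) = -0.285922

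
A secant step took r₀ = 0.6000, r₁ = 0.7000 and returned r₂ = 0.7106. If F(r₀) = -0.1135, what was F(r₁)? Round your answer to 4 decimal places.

The secant line through (0.6000, -0.1135) and (0.7000, F(r₁)) crosses zero at r₂ = 0.7106.
So (0.6000, -0.1135), (0.7000, F(r₁)), (0.7106, 0) are collinear:
F(r₁) = -0.1135 · (0.7000 − 0.7106) / (0.6000 − 0.7106) = -0.1135 · (-0.010600)/(-0.110600) = -0.010878

-0.0109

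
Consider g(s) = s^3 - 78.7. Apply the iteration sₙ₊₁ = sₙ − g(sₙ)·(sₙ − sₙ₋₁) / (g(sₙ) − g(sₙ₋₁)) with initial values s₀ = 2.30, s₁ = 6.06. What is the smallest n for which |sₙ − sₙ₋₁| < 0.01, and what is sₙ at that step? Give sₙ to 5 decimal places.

g(2.30) = -66.5330000, g(6.06) = 143.8450160
s₂ = 6.0600000 − 143.8450160·(3.7600000)/(210.3780160) = 3.4891170;  |Δ| = 2.5708830
g(3.4891170) = -36.2237071
s₃ = 3.4891170 − (-36.2237071)·(-2.5708830)/(-180.0687231) = 4.0062913;  |Δ| = 0.5171743
g(4.0062913) = -14.3975423
s₄ = 4.0062913 − (-14.3975423)·(0.5171743)/(21.8261648) = 4.3474432;  |Δ| = 0.3411519
g(4.3474432) = 3.4678198
s₅ = 4.3474432 − 3.4678198·(0.3411519)/(17.8653621) = 4.2812227;  |Δ| = 0.0662205
g(4.2812227) = -0.2300333
s₆ = 4.2812227 − (-0.2300333)·(-0.0662205)/(-3.6978531) = 4.2853421;  |Δ| = 0.0041194
|s₆ − s₅| = 0.0041194 < 0.01

n = 6, sₙ = 4.28534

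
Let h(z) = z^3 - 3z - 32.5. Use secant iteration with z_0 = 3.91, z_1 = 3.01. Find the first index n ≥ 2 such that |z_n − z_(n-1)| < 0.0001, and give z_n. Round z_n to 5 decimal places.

n = 6, z_n = 3.50370

h(3.91) = 15.5464710, h(3.01) = -14.2590990
z_2 = 3.0100000 − (-14.2590990)·(-0.9000000)/(-29.8055700) = 3.4405635;  |Δ| = 0.4305635
h(3.4405635) = -2.0941001
z_3 = 3.4405635 − (-2.0941001)·(0.4305635)/(12.1649989) = 3.5146813;  |Δ| = 0.0741178
h(3.5146813) = 0.3727586
z_4 = 3.5146813 − 0.3727586·(0.0741178)/(2.4668587) = 3.5034816;  |Δ| = 0.0111997
h(3.5034816) = -0.0073699
z_5 = 3.5034816 − (-0.0073699)·(-0.0111997)/(-0.3801285) = 3.5036987;  |Δ| = 0.0002171
h(3.5036987) = -0.0000251
z_6 = 3.5036987 − (-0.0000251)·(0.0002171)/(0.0073448) = 3.5036994;  |Δ| = 0.0000007
|z_6 − z_5| = 0.0000007 < 0.0001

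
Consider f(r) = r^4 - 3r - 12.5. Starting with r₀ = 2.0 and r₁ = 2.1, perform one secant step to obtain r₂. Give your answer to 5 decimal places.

f(2.0) = -2.5000000, f(2.1) = 0.6481000
r₂ = 2.1000000 − 0.6481000·(2.1000000 − 2.0000000) / (0.6481000 − (-2.5000000)) = 2.1000000 − (0.0648100)/(3.1481000) = 2.0794130

2.07941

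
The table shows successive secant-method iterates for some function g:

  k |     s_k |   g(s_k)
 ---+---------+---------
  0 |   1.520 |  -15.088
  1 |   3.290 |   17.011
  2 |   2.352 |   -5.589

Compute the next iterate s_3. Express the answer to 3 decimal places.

2.584

s_3 = 2.352 − (-5.589)·(2.352 − 3.290) / (-5.589 − 17.011)
   = 2.352 − (5.24248)/(-22.60000) = 2.58397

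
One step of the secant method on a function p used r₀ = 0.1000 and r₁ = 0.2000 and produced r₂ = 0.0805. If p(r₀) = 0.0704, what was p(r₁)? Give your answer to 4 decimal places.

0.4314

The secant line through (0.1000, 0.0704) and (0.2000, p(r₁)) crosses zero at r₂ = 0.0805.
So (0.1000, 0.0704), (0.2000, p(r₁)), (0.0805, 0) are collinear:
p(r₁) = 0.0704 · (0.2000 − 0.0805) / (0.1000 − 0.0805) = 0.0704 · (0.119500)/(0.019500) = 0.431426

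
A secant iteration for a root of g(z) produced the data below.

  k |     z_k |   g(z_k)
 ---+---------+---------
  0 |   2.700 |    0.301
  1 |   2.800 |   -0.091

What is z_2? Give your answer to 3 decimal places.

2.777

z_2 = 2.800 − (-0.091)·(2.800 − 2.700) / (-0.091 − 0.301)
   = 2.800 − (-0.00910)/(-0.39200) = 2.77679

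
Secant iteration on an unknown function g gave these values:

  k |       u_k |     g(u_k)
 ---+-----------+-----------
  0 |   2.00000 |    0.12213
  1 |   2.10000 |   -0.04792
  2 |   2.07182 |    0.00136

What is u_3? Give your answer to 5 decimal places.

2.07260

u_3 = 2.07182 − 0.00136·(2.07182 − 2.10000) / (0.00136 − (-0.04792))
   = 2.07182 − (-0.0000383)/(0.0492800) = 2.0725977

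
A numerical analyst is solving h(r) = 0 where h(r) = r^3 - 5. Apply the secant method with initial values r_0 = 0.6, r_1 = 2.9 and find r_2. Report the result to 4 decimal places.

h(0.6) = -4.784000, h(2.9) = 19.389000
r_2 = 2.900000 − 19.389000·(2.900000 − 0.600000) / (19.389000 − (-4.784000)) = 2.900000 − (44.594700)/(24.173000) = 1.055186

1.0552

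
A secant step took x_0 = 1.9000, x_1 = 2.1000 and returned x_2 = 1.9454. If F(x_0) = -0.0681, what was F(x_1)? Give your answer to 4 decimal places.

The secant line through (1.9000, -0.0681) and (2.1000, F(x_1)) crosses zero at x_2 = 1.9454.
So (1.9000, -0.0681), (2.1000, F(x_1)), (1.9454, 0) are collinear:
F(x_1) = -0.0681 · (2.1000 − 1.9454) / (1.9000 − 1.9454) = -0.0681 · (0.154600)/(-0.045400) = 0.231900

0.2319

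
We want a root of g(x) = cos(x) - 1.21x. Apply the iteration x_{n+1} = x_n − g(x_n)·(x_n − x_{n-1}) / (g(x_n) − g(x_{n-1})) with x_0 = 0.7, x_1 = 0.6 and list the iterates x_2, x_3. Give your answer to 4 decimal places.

0.6547, 0.6553

g(0.7) = -0.082158, g(0.6) = 0.099336
x_2 = 0.600000 − 0.099336·(0.600000 − 0.700000) / (0.099336 − (-0.082158)) = 0.600000 − (-0.009934)/(0.181493) = 0.654732
g(0.654732) = 0.000985
x_3 = 0.654732 − 0.000985·(0.654732 − 0.600000) / (0.000985 − 0.099336) = 0.654732 − (0.000054)/(-0.098351) = 0.655280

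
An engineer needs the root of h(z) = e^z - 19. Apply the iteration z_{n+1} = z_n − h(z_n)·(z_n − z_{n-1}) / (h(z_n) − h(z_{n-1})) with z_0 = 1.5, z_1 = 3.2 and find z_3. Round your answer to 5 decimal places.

2.91747

h(1.5) = -14.5183109, h(3.2) = 5.5325302
z_2 = 3.2000000 − 5.5325302·(3.2000000 − 1.5000000) / (5.5325302 − (-14.5183109)) = 3.2000000 − (9.4053013)/(20.0508411) = 2.7309273
h(2.7309273) = -3.6528875
z_3 = 2.7309273 − (-3.6528875)·(2.7309273 − 3.2000000) / (-3.6528875 − 5.5325302) = 2.7309273 − (1.7134697)/(-9.1854177) = 2.9174697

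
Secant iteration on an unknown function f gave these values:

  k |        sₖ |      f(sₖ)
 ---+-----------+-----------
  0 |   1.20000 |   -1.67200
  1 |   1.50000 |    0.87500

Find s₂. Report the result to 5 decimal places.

s₂ = 1.50000 − 0.87500·(1.50000 − 1.20000) / (0.87500 − (-1.67200))
   = 1.50000 − (0.2625000)/(2.5470000) = 1.3969376

1.39694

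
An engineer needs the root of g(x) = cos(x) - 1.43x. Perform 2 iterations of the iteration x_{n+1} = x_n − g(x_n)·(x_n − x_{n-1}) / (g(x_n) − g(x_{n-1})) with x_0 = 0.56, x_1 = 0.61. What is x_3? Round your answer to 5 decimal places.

g(0.56) = 0.0464551, g(0.61) = -0.0526520
x_2 = 0.6100000 − (-0.0526520)·(0.6100000 − 0.5600000) / (-0.0526520 − 0.0464551) = 0.6100000 − (-0.0026326)/(-0.0991071) = 0.5834368
g(0.5834368) = 0.0002596
x_3 = 0.5834368 − 0.0002596·(0.5834368 − 0.6100000) / (0.0002596 − (-0.0526520)) = 0.5834368 − (-0.0000069)/(0.0529116) = 0.5835671

0.58357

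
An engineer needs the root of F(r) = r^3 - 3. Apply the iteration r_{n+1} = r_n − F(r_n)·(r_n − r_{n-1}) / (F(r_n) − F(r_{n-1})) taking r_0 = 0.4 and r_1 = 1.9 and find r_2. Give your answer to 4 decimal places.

F(0.4) = -2.936000, F(1.9) = 3.859000
r_2 = 1.900000 − 3.859000·(1.900000 − 0.400000) / (3.859000 − (-2.936000)) = 1.900000 − (5.788500)/(6.795000) = 1.048124

1.0481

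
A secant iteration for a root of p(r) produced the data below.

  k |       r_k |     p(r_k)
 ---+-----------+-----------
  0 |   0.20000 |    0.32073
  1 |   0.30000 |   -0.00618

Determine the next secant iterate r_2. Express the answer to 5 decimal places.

r_2 = 0.30000 − (-0.00618)·(0.30000 − 0.20000) / (-0.00618 − 0.32073)
   = 0.30000 − (-0.0006180)/(-0.3269100) = 0.2981096

0.29811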